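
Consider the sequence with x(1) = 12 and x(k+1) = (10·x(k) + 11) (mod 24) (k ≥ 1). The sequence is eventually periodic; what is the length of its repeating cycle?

3

x(1) = 12,  x(2) = 11,  x(3) = 1,  x(4) = 21,  x(5) = 5,  x(6) = 13,  x(7) = 21.
Since x(7) = x(4) = 21, the sequence is eventually periodic: after a pre-period of length 3 it cycles with period 3.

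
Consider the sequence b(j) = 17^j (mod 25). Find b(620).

1

b(1) = 17,  b(2) = 14,  b(3) = 13,  b(4) = 21,  b(5) = 7,  b(6) = 19,  b(7) = 23,  b(8) = 16,  b(9) = 22,  b(10) = 24,  b(11) = 8,  b(12) = 11,  b(13) = 12,  b(14) = 4,  b(15) = 18,  b(16) = 6,  b(17) = 2,  b(18) = 9,  b(19) = 3,  b(20) = 1,  b(21) = 17.
Since b(21) = b(1) = 17, the sequence is periodic with period 20.
So b(620) = b(1 + ((620-1) mod 20)) = b(20) = 1.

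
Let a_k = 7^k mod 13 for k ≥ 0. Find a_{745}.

7

Computing terms: a_0 = 1, a_1 = 7, a_2 = 10, a_3 = 5, a_4 = 9, a_5 = 11, a_6 = 12, a_7 = 6, a_8 = 3, a_9 = 8, a_{10} = 4, a_{11} = 2, a_{12} = 1.
Since a_{12} = a_0 = 1, the sequence is periodic with period 12.
So a_{745} = a_{0 + ((745-0) mod 12)} = a_1 = 7.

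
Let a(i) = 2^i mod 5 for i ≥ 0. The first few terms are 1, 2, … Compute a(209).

2

We have a(0) = 1, a(1) = 2, a(2) = 4, a(3) = 3, a(4) = 1.
Since a(4) = a(0) = 1, the sequence is periodic with period 4.
So a(209) = a(0 + ((209-0) mod 4)) = a(1) = 2.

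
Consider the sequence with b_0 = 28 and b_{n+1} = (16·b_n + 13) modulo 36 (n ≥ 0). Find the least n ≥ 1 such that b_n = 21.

5

b_0 = 28,  b_1 = 29,  b_2 = 9,  b_3 = 13,  b_4 = 5,  b_5 = 21,  b_6 = 25,  b_7 = 17,  b_8 = 33,  b_9 = 1,  b_{10} = 29.
Since b_{10} = b_1 = 29, the sequence is eventually periodic: after a pre-period of length 1 it cycles with period 9.
The value 21 first appears (with n ≥ 1) at b_5.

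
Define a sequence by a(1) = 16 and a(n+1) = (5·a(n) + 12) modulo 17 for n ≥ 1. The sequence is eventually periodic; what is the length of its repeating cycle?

16

Listing terms: a(1) = 16,  a(2) = 7,  a(3) = 13,  a(4) = 9,  a(5) = 6,  a(6) = 8,  a(7) = 1,  a(8) = 0,  a(9) = 12,  a(10) = 4,  a(11) = 15,  a(12) = 2,  a(13) = 5,  a(14) = 3,  a(15) = 10,  a(16) = 11,  a(17) = 16.
The sequence repeats with period 16.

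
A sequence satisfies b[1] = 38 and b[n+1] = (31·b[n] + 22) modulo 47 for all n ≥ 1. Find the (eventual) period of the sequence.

46

We have b[1] = 38, b[2] = 25, b[3] = 45, b[4] = 7, b[5] = 4, b[6] = 5, b[7] = 36, b[8] = 10, b[9] = 3, b[10] = 21, b[11] = 15, b[12] = 17, b[13] = 32, b[14] = 27, b[15] = 13, b[16] = 2, b[17] = 37, b[18] = 41, b[19] = 24, b[20] = 14, b[21] = 33, b[22] = 11, b[23] = 34, b[24] = 42, b[25] = 8, b[26] = 35, b[27] = 26, b[28] = 29, b[29] = 28, b[30] = 44, b[31] = 23, b[32] = 30, b[33] = 12, b[34] = 18, b[35] = 16, b[36] = 1, b[37] = 6, b[38] = 20, b[39] = 31, b[40] = 43, b[41] = 39, b[42] = 9, b[43] = 19, b[44] = 0, b[45] = 22, b[46] = 46, b[47] = 38.
The sequence repeats with period 46.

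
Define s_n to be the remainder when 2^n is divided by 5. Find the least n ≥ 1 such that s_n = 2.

1

We have s_0 = 1; s_1 = 2; s_2 = 4; s_3 = 3; s_4 = 1.
The sequence repeats with period 4.
The value 2 first appears (with n ≥ 1) at s_1.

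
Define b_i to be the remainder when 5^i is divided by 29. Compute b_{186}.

16

b_0 = 1, b_1 = 5, b_2 = 25, b_3 = 9, b_4 = 16, b_5 = 22, b_6 = 23, b_7 = 28, b_8 = 24, b_9 = 4, b_{10} = 20, b_{11} = 13, b_{12} = 7, b_{13} = 6, b_{14} = 1.
The sequence repeats with period 14.
(186 - 0) mod 14 = 4, so b_{186} = b_4 = 16.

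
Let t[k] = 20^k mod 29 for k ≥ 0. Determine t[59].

Listing terms: t[0] = 1, t[1] = 20, t[2] = 23, t[3] = 25, t[4] = 7, t[5] = 24, t[6] = 16, t[7] = 1.
Since t[7] = t[0] = 1, the sequence is periodic with period 7.
So t[59] = t[0 + ((59-0) mod 7)] = t[3] = 25.

25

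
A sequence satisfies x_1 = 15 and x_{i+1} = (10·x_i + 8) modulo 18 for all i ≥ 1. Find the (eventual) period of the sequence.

x_1 = 15; x_2 = 14; x_3 = 4; x_4 = 12; x_5 = 2; x_6 = 10; x_7 = 0; x_8 = 8; x_9 = 16; x_{10} = 6; x_{11} = 14.
Since x_{11} = x_2 = 14, the sequence is eventually periodic: after a pre-period of length 1 it cycles with period 9.

9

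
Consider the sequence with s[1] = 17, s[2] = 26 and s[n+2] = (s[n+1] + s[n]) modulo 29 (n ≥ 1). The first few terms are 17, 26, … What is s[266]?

Computing terms: s[1] = 17,  s[2] = 26,  s[3] = 14,  s[4] = 11,  s[5] = 25,  s[6] = 7,  s[7] = 3,  s[8] = 10,  s[9] = 13,  s[10] = 23,  s[11] = 7,  s[12] = 1,  s[13] = 8,  s[14] = 9,  s[15] = 17,  s[16] = 26.
The sequence repeats with period 14.
So s[266] = s[1 + ((266-1) mod 14)] = s[14] = 9.

9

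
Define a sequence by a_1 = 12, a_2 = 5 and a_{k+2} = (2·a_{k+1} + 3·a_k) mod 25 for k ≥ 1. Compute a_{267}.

6

Listing terms: a_1 = 12; a_2 = 5; a_3 = 21; a_4 = 7; a_5 = 2; a_6 = 0; a_7 = 6; a_8 = 12; a_9 = 17; a_{10} = 20; a_{11} = 16; a_{12} = 17; a_{13} = 7; a_{14} = 15; a_{15} = 1; a_{16} = 22; a_{17} = 22; a_{18} = 10; a_{19} = 11; a_{20} = 2; a_{21} = 12; a_{22} = 5.
The sequence repeats with period 20.
So a_{267} = a_{1 + ((267-1) mod 20)} = a_7 = 6.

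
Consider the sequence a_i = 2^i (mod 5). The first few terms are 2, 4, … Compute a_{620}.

1

Listing terms: a_1 = 2; a_2 = 4; a_3 = 3; a_4 = 1; a_5 = 2.
Since a_5 = a_1 = 2, the sequence is periodic with period 4.
So a_{620} = a_{1 + ((620-1) mod 4)} = a_4 = 1.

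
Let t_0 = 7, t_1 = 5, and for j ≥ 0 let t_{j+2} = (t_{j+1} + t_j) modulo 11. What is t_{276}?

We have t_0 = 7, t_1 = 5, t_2 = 1, t_3 = 6, t_4 = 7, t_5 = 2, t_6 = 9, t_7 = 0, t_8 = 9, t_9 = 9, t_{10} = 7, t_{11} = 5.
The sequence repeats with period 10.
(276 - 0) mod 10 = 6, so t_{276} = t_6 = 9.

9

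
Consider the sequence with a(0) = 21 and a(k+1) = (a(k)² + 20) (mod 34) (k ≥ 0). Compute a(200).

21

Computing terms: a(0) = 21,  a(1) = 19,  a(2) = 7,  a(3) = 1,  a(4) = 21.
The sequence repeats with period 4.
(200 - 0) mod 4 = 0, so a(200) = a(0) = 21.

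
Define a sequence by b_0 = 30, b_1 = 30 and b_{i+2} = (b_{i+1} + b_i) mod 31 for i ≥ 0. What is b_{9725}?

23

b_0 = 30,  b_1 = 30,  b_2 = 29,  b_3 = 28,  b_4 = 26,  b_5 = 23,  b_6 = 18,  b_7 = 10,  b_8 = 28,  b_9 = 7,  b_{10} = 4,  b_{11} = 11,  b_{12} = 15,  b_{13} = 26,  b_{14} = 10,  b_{15} = 5,  b_{16} = 15,  b_{17} = 20,  b_{18} = 4,  b_{19} = 24,  b_{20} = 28,  b_{21} = 21,  b_{22} = 18,  b_{23} = 8,  b_{24} = 26,  b_{25} = 3,  b_{26} = 29,  b_{27} = 1,  b_{28} = 30,  b_{29} = 0,  b_{30} = 30,  b_{31} = 30.
Since (b_{30}, b_{31}) = (b_0, b_1) = (30, 30) (two consecutive terms determine the rest), the sequence is periodic with period 30.
(9725 - 0) mod 30 = 5, so b_{9725} = b_5 = 23.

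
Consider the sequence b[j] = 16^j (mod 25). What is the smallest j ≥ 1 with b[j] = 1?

5

Computing terms: b[0] = 1, b[1] = 16, b[2] = 6, b[3] = 21, b[4] = 11, b[5] = 1.
Since b[5] = b[0] = 1, the sequence is periodic with period 5.
The value 1 next appears (with j ≥ 1) at b[5].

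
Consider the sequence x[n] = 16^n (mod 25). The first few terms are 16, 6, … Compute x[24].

x[1] = 16, x[2] = 6, x[3] = 21, x[4] = 11, x[5] = 1, x[6] = 16.
The sequence repeats with period 5.
So x[24] = x[1 + ((24-1) mod 5)] = x[4] = 11.

11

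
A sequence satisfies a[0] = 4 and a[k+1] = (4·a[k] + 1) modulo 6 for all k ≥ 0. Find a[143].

Listing terms: a[0] = 4,  a[1] = 5,  a[2] = 3,  a[3] = 1,  a[4] = 5.
Since a[4] = a[1] = 5, the sequence is eventually periodic: after a pre-period of length 1 it cycles with period 3.
For k ≥ 1, a[k] depends only on (k - 1) mod 3. (143 - 1) mod 3 = 1, so a[143] = a[2] = 3.

3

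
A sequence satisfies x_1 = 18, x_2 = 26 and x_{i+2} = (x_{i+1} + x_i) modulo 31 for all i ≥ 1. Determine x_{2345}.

We have x_1 = 18,  x_2 = 26,  x_3 = 13,  x_4 = 8,  x_5 = 21,  x_6 = 29,  x_7 = 19,  x_8 = 17,  x_9 = 5,  x_{10} = 22,  x_{11} = 27,  x_{12} = 18,  x_{13} = 14,  x_{14} = 1,  x_{15} = 15,  x_{16} = 16,  x_{17} = 0,  x_{18} = 16,  x_{19} = 16,  x_{20} = 1,  x_{21} = 17,  x_{22} = 18,  x_{23} = 4,  x_{24} = 22,  x_{25} = 26,  x_{26} = 17,  x_{27} = 12,  x_{28} = 29,  x_{29} = 10,  x_{30} = 8,  x_{31} = 18,  x_{32} = 26.
The sequence repeats with period 30.
So x_{2345} = x_{1 + ((2345-1) mod 30)} = x_5 = 21.

21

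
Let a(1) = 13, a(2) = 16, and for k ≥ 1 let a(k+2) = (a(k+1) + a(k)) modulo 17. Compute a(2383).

We have a(1) = 13,  a(2) = 16,  a(3) = 12,  a(4) = 11,  a(5) = 6,  a(6) = 0,  a(7) = 6,  a(8) = 6,  a(9) = 12,  a(10) = 1,  a(11) = 13,  a(12) = 14,  a(13) = 10,  a(14) = 7,  a(15) = 0,  a(16) = 7,  a(17) = 7,  a(18) = 14,  a(19) = 4,  a(20) = 1,  a(21) = 5,  a(22) = 6,  a(23) = 11,  a(24) = 0,  a(25) = 11,  a(26) = 11,  a(27) = 5,  a(28) = 16,  a(29) = 4,  a(30) = 3,  a(31) = 7,  a(32) = 10,  a(33) = 0,  a(34) = 10,  a(35) = 10,  a(36) = 3,  a(37) = 13,  a(38) = 16.
The sequence repeats with period 36.
(2383 - 1) mod 36 = 6, so a(2383) = a(7) = 6.

6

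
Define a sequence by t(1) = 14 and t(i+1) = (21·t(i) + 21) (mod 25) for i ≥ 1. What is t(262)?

0

We have t(1) = 14, t(2) = 15, t(3) = 11, t(4) = 2, t(5) = 13, t(6) = 19, t(7) = 20, t(8) = 16, t(9) = 7, t(10) = 18, t(11) = 24, t(12) = 0, t(13) = 21, t(14) = 12, t(15) = 23, t(16) = 4, t(17) = 5, t(18) = 1, t(19) = 17, t(20) = 3, t(21) = 9, t(22) = 10, t(23) = 6, t(24) = 22, t(25) = 8, t(26) = 14.
The sequence repeats with period 25.
(262 - 1) mod 25 = 11, so t(262) = t(12) = 0.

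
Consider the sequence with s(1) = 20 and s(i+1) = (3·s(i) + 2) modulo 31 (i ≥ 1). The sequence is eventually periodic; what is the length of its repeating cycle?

30

We have s(1) = 20; s(2) = 0; s(3) = 2; s(4) = 8; s(5) = 26; s(6) = 18; s(7) = 25; s(8) = 15; s(9) = 16; s(10) = 19; s(11) = 28; s(12) = 24; s(13) = 12; s(14) = 7; s(15) = 23; s(16) = 9; s(17) = 29; s(18) = 27; s(19) = 21; s(20) = 3; s(21) = 11; s(22) = 4; s(23) = 14; s(24) = 13; s(25) = 10; s(26) = 1; s(27) = 5; s(28) = 17; s(29) = 22; s(30) = 6; s(31) = 20.
Since s(31) = s(1) = 20, the sequence is periodic with period 30.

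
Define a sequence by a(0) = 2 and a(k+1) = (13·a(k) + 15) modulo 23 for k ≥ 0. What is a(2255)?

2

We have a(0) = 2, a(1) = 18, a(2) = 19, a(3) = 9, a(4) = 17, a(5) = 6, a(6) = 1, a(7) = 5, a(8) = 11, a(9) = 20, a(10) = 22, a(11) = 2.
Since a(11) = a(0) = 2, the sequence is periodic with period 11.
(2255 - 0) mod 11 = 0, so a(2255) = a(0) = 2.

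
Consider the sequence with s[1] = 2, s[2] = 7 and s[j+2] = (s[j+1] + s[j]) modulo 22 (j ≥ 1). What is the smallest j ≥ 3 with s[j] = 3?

5

Computing terms: s[1] = 2; s[2] = 7; s[3] = 9; s[4] = 16; s[5] = 3; s[6] = 19; s[7] = 0; s[8] = 19; s[9] = 19; s[10] = 16; s[11] = 13; s[12] = 7; s[13] = 20; s[14] = 5; s[15] = 3; s[16] = 8; s[17] = 11; s[18] = 19; s[19] = 8; s[20] = 5; s[21] = 13; s[22] = 18; s[23] = 9; s[24] = 5; s[25] = 14; s[26] = 19; s[27] = 11; s[28] = 8; s[29] = 19; s[30] = 5; s[31] = 2; s[32] = 7.
The sequence repeats with period 30.
The value 3 first appears (with j ≥ 3) at s[5].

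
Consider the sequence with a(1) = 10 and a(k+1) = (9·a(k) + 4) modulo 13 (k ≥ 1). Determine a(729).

5

a(1) = 10; a(2) = 3; a(3) = 5; a(4) = 10.
Since a(4) = a(1) = 10, the sequence is periodic with period 3.
(729 - 1) mod 3 = 2, so a(729) = a(3) = 5.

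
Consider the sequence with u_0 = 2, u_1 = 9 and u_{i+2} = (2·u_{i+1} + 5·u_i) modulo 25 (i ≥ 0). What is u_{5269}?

19

Listing terms: u_0 = 2; u_1 = 9; u_2 = 3; u_3 = 1; u_4 = 17; u_5 = 14; u_6 = 13; u_7 = 21; u_8 = 7; u_9 = 19; u_{10} = 23; u_{11} = 16; u_{12} = 22; u_{13} = 24; u_{14} = 8; u_{15} = 11; u_{16} = 12; u_{17} = 4; u_{18} = 18; u_{19} = 6; u_{20} = 2; u_{21} = 9.
The sequence repeats with period 20.
So u_{5269} = u_{0 + ((5269-0) mod 20)} = u_9 = 19.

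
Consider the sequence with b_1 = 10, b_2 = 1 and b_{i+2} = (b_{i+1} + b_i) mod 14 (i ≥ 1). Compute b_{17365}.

2

We have b_1 = 10, b_2 = 1, b_3 = 11, b_4 = 12, b_5 = 9, b_6 = 7, b_7 = 2, b_8 = 9, b_9 = 11, b_{10} = 6, b_{11} = 3, b_{12} = 9, b_{13} = 12, b_{14} = 7, b_{15} = 5, b_{16} = 12, b_{17} = 3, b_{18} = 1, b_{19} = 4, b_{20} = 5, b_{21} = 9, b_{22} = 0, b_{23} = 9, b_{24} = 9, b_{25} = 4, b_{26} = 13, b_{27} = 3, b_{28} = 2, b_{29} = 5, b_{30} = 7, b_{31} = 12, b_{32} = 5, b_{33} = 3, b_{34} = 8, b_{35} = 11, b_{36} = 5, b_{37} = 2, b_{38} = 7, b_{39} = 9, b_{40} = 2, b_{41} = 11, b_{42} = 13, b_{43} = 10, b_{44} = 9, b_{45} = 5, b_{46} = 0, b_{47} = 5, b_{48} = 5, b_{49} = 10, b_{50} = 1.
The sequence repeats with period 48.
(17365 - 1) mod 48 = 36, so b_{17365} = b_{37} = 2.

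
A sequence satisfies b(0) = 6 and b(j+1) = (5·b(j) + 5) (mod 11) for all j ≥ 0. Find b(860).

Listing terms: b(0) = 6, b(1) = 2, b(2) = 4, b(3) = 3, b(4) = 9, b(5) = 6.
Since b(5) = b(0) = 6, the sequence is periodic with period 5.
(860 - 0) mod 5 = 0, so b(860) = b(0) = 6.

6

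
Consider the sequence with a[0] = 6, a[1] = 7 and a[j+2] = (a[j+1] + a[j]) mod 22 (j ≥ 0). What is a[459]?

Computing terms: a[0] = 6; a[1] = 7; a[2] = 13; a[3] = 20; a[4] = 11; a[5] = 9; a[6] = 20; a[7] = 7; a[8] = 5; a[9] = 12; a[10] = 17; a[11] = 7; a[12] = 2; a[13] = 9; a[14] = 11; a[15] = 20; a[16] = 9; a[17] = 7; a[18] = 16; a[19] = 1; a[20] = 17; a[21] = 18; a[22] = 13; a[23] = 9; a[24] = 0; a[25] = 9; a[26] = 9; a[27] = 18; a[28] = 5; a[29] = 1; a[30] = 6; a[31] = 7.
Since (a[30], a[31]) = (a[0], a[1]) = (6, 7) (two consecutive terms determine the rest), the sequence is periodic with period 30.
(459 - 0) mod 30 = 9, so a[459] = a[9] = 12.

12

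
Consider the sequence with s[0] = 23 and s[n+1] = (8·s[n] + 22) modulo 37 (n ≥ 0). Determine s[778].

We have s[0] = 23; s[1] = 21; s[2] = 5; s[3] = 25; s[4] = 0; s[5] = 22; s[6] = 13; s[7] = 15; s[8] = 31; s[9] = 11; s[10] = 36; s[11] = 14; s[12] = 23.
The sequence repeats with period 12.
(778 - 0) mod 12 = 10, so s[778] = s[10] = 36.

36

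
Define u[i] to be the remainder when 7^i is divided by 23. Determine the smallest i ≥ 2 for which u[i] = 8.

20

We have u[1] = 7, u[2] = 3, u[3] = 21, u[4] = 9, u[5] = 17, u[6] = 4, u[7] = 5, u[8] = 12, u[9] = 15, u[10] = 13, u[11] = 22, u[12] = 16, u[13] = 20, u[14] = 2, u[15] = 14, u[16] = 6, u[17] = 19, u[18] = 18, u[19] = 11, u[20] = 8, u[21] = 10, u[22] = 1, u[23] = 7.
Since u[23] = u[1] = 7, the sequence is periodic with period 22.
The value 8 first appears (with i ≥ 2) at u[20].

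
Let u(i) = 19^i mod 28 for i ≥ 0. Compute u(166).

9

u(0) = 1, u(1) = 19, u(2) = 25, u(3) = 27, u(4) = 9, u(5) = 3, u(6) = 1.
Since u(6) = u(0) = 1, the sequence is periodic with period 6.
So u(166) = u(0 + ((166-0) mod 6)) = u(4) = 9.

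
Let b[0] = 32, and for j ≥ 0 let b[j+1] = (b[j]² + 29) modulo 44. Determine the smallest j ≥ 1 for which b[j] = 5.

Listing terms: b[0] = 32, b[1] = 41, b[2] = 38, b[3] = 21, b[4] = 30, b[5] = 5, b[6] = 10, b[7] = 41.
Since b[7] = b[1] = 41, the sequence is eventually periodic: after a pre-period of length 1 it cycles with period 6.
The value 5 first appears (with j ≥ 1) at b[5].

5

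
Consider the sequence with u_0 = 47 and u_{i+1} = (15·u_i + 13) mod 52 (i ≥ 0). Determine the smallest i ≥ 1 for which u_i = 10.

7

Listing terms: u_0 = 47, u_1 = 42, u_2 = 19, u_3 = 38, u_4 = 11, u_5 = 22, u_6 = 31, u_7 = 10, u_8 = 7, u_9 = 14, u_{10} = 15, u_{11} = 30, u_{12} = 47.
Since u_{12} = u_0 = 47, the sequence is periodic with period 12.
The value 10 first appears (with i ≥ 1) at u_7.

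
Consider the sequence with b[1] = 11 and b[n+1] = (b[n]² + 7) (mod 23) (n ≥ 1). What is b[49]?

Listing terms: b[1] = 11; b[2] = 13; b[3] = 15; b[4] = 2; b[5] = 11.
The sequence repeats with period 4.
(49 - 1) mod 4 = 0, so b[49] = b[1] = 11.

11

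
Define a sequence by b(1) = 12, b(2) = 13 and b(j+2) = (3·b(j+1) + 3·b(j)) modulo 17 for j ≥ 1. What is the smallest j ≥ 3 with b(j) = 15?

16

Listing terms: b(1) = 12; b(2) = 13; b(3) = 7; b(4) = 9; b(5) = 14; b(6) = 1; b(7) = 11; b(8) = 2; b(9) = 5; b(10) = 4; b(11) = 10; b(12) = 8; b(13) = 3; b(14) = 16; b(15) = 6; b(16) = 15; b(17) = 12; b(18) = 13.
The sequence repeats with period 16.
The value 15 first appears (with j ≥ 3) at b(16).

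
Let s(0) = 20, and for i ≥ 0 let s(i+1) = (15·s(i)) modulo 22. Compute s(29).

s(0) = 20; s(1) = 14; s(2) = 12; s(3) = 4; s(4) = 16; s(5) = 20.
Since s(5) = s(0) = 20, the sequence is periodic with period 5.
So s(29) = s(0 + ((29-0) mod 5)) = s(4) = 16.

16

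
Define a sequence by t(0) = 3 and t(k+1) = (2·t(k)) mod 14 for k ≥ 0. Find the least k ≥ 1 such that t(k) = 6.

1

t(0) = 3; t(1) = 6; t(2) = 12; t(3) = 10; t(4) = 6.
Since t(4) = t(1) = 6, the sequence is eventually periodic: after a pre-period of length 1 it cycles with period 3.
The value 6 first appears (with k ≥ 1) at t(1).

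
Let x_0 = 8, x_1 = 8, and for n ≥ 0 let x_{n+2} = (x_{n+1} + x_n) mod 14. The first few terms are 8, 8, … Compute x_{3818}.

Listing terms: x_0 = 8; x_1 = 8; x_2 = 2; x_3 = 10; x_4 = 12; x_5 = 8; x_6 = 6; x_7 = 0; x_8 = 6; x_9 = 6; x_{10} = 12; x_{11} = 4; x_{12} = 2; x_{13} = 6; x_{14} = 8; x_{15} = 0; x_{16} = 8; x_{17} = 8.
Since (x_{16}, x_{17}) = (x_0, x_1) = (8, 8) (two consecutive terms determine the rest), the sequence is periodic with period 16.
So x_{3818} = x_{0 + ((3818-0) mod 16)} = x_{10} = 12.

12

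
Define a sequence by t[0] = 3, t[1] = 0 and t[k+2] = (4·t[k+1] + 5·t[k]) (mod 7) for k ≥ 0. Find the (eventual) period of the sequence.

6

Computing terms: t[0] = 3; t[1] = 0; t[2] = 1; t[3] = 4; t[4] = 0; t[5] = 6; t[6] = 3; t[7] = 0.
Since (t[6], t[7]) = (t[0], t[1]) = (3, 0) (two consecutive terms determine the rest), the sequence is periodic with period 6.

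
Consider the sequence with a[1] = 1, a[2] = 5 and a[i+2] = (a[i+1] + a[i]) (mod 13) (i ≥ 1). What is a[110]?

7

We have a[1] = 1; a[2] = 5; a[3] = 6; a[4] = 11; a[5] = 4; a[6] = 2; a[7] = 6; a[8] = 8; a[9] = 1; a[10] = 9; a[11] = 10; a[12] = 6; a[13] = 3; a[14] = 9; a[15] = 12; a[16] = 8; a[17] = 7; a[18] = 2; a[19] = 9; a[20] = 11; a[21] = 7; a[22] = 5; a[23] = 12; a[24] = 4; a[25] = 3; a[26] = 7; a[27] = 10; a[28] = 4; a[29] = 1; a[30] = 5.
Since (a[29], a[30]) = (a[1], a[2]) = (1, 5) (two consecutive terms determine the rest), the sequence is periodic with period 28.
(110 - 1) mod 28 = 25, so a[110] = a[26] = 7.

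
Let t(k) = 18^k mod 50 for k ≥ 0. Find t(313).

Listing terms: t(0) = 1,  t(1) = 18,  t(2) = 24,  t(3) = 32,  t(4) = 26,  t(5) = 18.
Since t(5) = t(1) = 18, the sequence is eventually periodic: after a pre-period of length 1 it cycles with period 4.
For k ≥ 1, t(k) depends only on (k - 1) mod 4. (313 - 1) mod 4 = 0, so t(313) = t(1) = 18.

18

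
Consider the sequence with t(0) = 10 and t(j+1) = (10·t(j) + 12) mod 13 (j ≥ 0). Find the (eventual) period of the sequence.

Computing terms: t(0) = 10; t(1) = 8; t(2) = 1; t(3) = 9; t(4) = 11; t(5) = 5; t(6) = 10.
The sequence repeats with period 6.

6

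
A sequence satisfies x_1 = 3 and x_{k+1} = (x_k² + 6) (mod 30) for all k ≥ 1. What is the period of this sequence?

We have x_1 = 3,  x_2 = 15,  x_3 = 21,  x_4 = 27,  x_5 = 15.
Since x_5 = x_2 = 15, the sequence is eventually periodic: after a pre-period of length 1 it cycles with period 3.

3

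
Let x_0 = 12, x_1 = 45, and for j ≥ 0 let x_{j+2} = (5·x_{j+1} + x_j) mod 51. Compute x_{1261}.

45

x_0 = 12; x_1 = 45; x_2 = 33; x_3 = 6; x_4 = 12; x_5 = 15; x_6 = 36; x_7 = 42; x_8 = 42; x_9 = 48; x_{10} = 27; x_{11} = 30; x_{12} = 24; x_{13} = 48; x_{14} = 9; x_{15} = 42; x_{16} = 15; x_{17} = 15; x_{18} = 39; x_{19} = 6; x_{20} = 18; x_{21} = 45; x_{22} = 39; x_{23} = 36; x_{24} = 15; x_{25} = 9; x_{26} = 9; x_{27} = 3; x_{28} = 24; x_{29} = 21; x_{30} = 27; x_{31} = 3; x_{32} = 42; x_{33} = 9; x_{34} = 36; x_{35} = 36; x_{36} = 12; x_{37} = 45.
Since (x_{36}, x_{37}) = (x_0, x_1) = (12, 45) (two consecutive terms determine the rest), the sequence is periodic with period 36.
So x_{1261} = x_{0 + ((1261-0) mod 36)} = x_1 = 45.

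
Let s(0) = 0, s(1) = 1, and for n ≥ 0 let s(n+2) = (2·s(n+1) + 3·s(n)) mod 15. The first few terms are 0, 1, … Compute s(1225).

We have s(0) = 0,  s(1) = 1,  s(2) = 2,  s(3) = 7,  s(4) = 5,  s(5) = 1,  s(6) = 2.
Since (s(5), s(6)) = (s(1), s(2)) = (1, 2) (two consecutive terms determine the rest), the sequence is eventually periodic: after a pre-period of length 1 it cycles with period 4.
For n ≥ 1, s(n) depends only on (n - 1) mod 4. (1225 - 1) mod 4 = 0, so s(1225) = s(1) = 1.

1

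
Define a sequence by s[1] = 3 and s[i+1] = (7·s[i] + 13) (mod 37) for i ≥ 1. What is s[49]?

Computing terms: s[1] = 3, s[2] = 34, s[3] = 29, s[4] = 31, s[5] = 8, s[6] = 32, s[7] = 15, s[8] = 7, s[9] = 25, s[10] = 3.
Since s[10] = s[1] = 3, the sequence is periodic with period 9.
(49 - 1) mod 9 = 3, so s[49] = s[4] = 31.

31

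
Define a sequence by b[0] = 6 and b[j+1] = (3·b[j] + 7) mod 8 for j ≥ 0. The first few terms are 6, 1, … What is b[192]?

6

Listing terms: b[0] = 6; b[1] = 1; b[2] = 2; b[3] = 5; b[4] = 6.
The sequence repeats with period 4.
(192 - 0) mod 4 = 0, so b[192] = b[0] = 6.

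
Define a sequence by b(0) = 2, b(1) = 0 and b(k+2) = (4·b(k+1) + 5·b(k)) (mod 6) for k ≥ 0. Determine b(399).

Listing terms: b(0) = 2; b(1) = 0; b(2) = 4; b(3) = 4; b(4) = 0; b(5) = 2; b(6) = 2; b(7) = 0.
The sequence repeats with period 6.
(399 - 0) mod 6 = 3, so b(399) = b(3) = 4.

4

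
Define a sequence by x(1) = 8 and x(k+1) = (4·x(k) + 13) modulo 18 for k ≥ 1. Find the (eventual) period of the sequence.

x(1) = 8, x(2) = 9, x(3) = 13, x(4) = 11, x(5) = 3, x(6) = 7, x(7) = 5, x(8) = 15, x(9) = 1, x(10) = 17, x(11) = 9.
Since x(11) = x(2) = 9, the sequence is eventually periodic: after a pre-period of length 1 it cycles with period 9.

9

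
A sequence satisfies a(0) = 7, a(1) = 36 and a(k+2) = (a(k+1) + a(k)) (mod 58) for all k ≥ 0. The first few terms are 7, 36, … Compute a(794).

43

Computing terms: a(0) = 7,  a(1) = 36,  a(2) = 43,  a(3) = 21,  a(4) = 6,  a(5) = 27,  a(6) = 33,  a(7) = 2,  a(8) = 35,  a(9) = 37,  a(10) = 14,  a(11) = 51,  a(12) = 7,  a(13) = 0,  a(14) = 7,  a(15) = 7,  a(16) = 14,  a(17) = 21,  a(18) = 35,  a(19) = 56,  a(20) = 33,  a(21) = 31,  a(22) = 6,  a(23) = 37,  a(24) = 43,  a(25) = 22,  a(26) = 7,  a(27) = 29,  a(28) = 36,  a(29) = 7,  a(30) = 43,  a(31) = 50,  a(32) = 35,  a(33) = 27,  a(34) = 4,  a(35) = 31,  a(36) = 35,  a(37) = 8,  a(38) = 43,  a(39) = 51,  a(40) = 36,  a(41) = 29,  a(42) = 7,  a(43) = 36.
The sequence repeats with period 42.
So a(794) = a(0 + ((794-0) mod 42)) = a(38) = 43.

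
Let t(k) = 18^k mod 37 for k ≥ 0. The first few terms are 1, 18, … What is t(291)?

Listing terms: t(0) = 1; t(1) = 18; t(2) = 28; t(3) = 23; t(4) = 7; t(5) = 15; t(6) = 11; t(7) = 13; t(8) = 12; t(9) = 31; t(10) = 3; t(11) = 17; t(12) = 10; t(13) = 32; t(14) = 21; t(15) = 8; t(16) = 33; t(17) = 2; t(18) = 36; t(19) = 19; t(20) = 9; t(21) = 14; t(22) = 30; t(23) = 22; t(24) = 26; t(25) = 24; t(26) = 25; t(27) = 6; t(28) = 34; t(29) = 20; t(30) = 27; t(31) = 5; t(32) = 16; t(33) = 29; t(34) = 4; t(35) = 35; t(36) = 1.
Since t(36) = t(0) = 1, the sequence is periodic with period 36.
So t(291) = t(0 + ((291-0) mod 36)) = t(3) = 23.

23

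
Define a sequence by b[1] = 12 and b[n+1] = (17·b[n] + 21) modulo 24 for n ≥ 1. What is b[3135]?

18

Computing terms: b[1] = 12; b[2] = 9; b[3] = 6; b[4] = 3; b[5] = 0; b[6] = 21; b[7] = 18; b[8] = 15; b[9] = 12.
Since b[9] = b[1] = 12, the sequence is periodic with period 8.
(3135 - 1) mod 8 = 6, so b[3135] = b[7] = 18.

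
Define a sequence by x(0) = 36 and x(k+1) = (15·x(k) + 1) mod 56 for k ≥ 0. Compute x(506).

We have x(0) = 36,  x(1) = 37,  x(2) = 52,  x(3) = 53,  x(4) = 12,  x(5) = 13,  x(6) = 28,  x(7) = 29,  x(8) = 44,  x(9) = 45,  x(10) = 4,  x(11) = 5,  x(12) = 20,  x(13) = 21,  x(14) = 36.
The sequence repeats with period 14.
So x(506) = x(0 + ((506-0) mod 14)) = x(2) = 52.

52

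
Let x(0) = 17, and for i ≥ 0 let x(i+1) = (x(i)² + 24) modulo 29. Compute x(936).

20

Computing terms: x(0) = 17,  x(1) = 23,  x(2) = 2,  x(3) = 28,  x(4) = 25,  x(5) = 11,  x(6) = 0,  x(7) = 24,  x(8) = 20,  x(9) = 18,  x(10) = 0.
Since x(10) = x(6) = 0, the sequence is eventually periodic: after a pre-period of length 6 it cycles with period 4.
For i ≥ 6, x(i) depends only on (i - 6) mod 4. (936 - 6) mod 4 = 2, so x(936) = x(8) = 20.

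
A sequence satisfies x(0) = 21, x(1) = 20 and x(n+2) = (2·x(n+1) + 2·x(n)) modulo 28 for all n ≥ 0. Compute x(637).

4

Computing terms: x(0) = 21,  x(1) = 20,  x(2) = 26,  x(3) = 8,  x(4) = 12,  x(5) = 12,  x(6) = 20,  x(7) = 8,  x(8) = 0,  x(9) = 16,  x(10) = 4,  x(11) = 12,  x(12) = 4,  x(13) = 4,  x(14) = 16,  x(15) = 12,  x(16) = 0,  x(17) = 24,  x(18) = 20,  x(19) = 4,  x(20) = 20,  x(21) = 20,  x(22) = 24,  x(23) = 4,  x(24) = 0,  x(25) = 8,  x(26) = 16,  x(27) = 20,  x(28) = 16,  x(29) = 16,  x(30) = 8,  x(31) = 20,  x(32) = 0,  x(33) = 12,  x(34) = 24,  x(35) = 16,  x(36) = 24,  x(37) = 24,  x(38) = 12,  x(39) = 16,  x(40) = 0,  x(41) = 4,  x(42) = 8,  x(43) = 24,  x(44) = 8,  x(45) = 8,  x(46) = 4,  x(47) = 24,  x(48) = 0,  x(49) = 20,  x(50) = 12,  x(51) = 8,  x(52) = 12.
Since (x(51), x(52)) = (x(3), x(4)) = (8, 12) (two consecutive terms determine the rest), the sequence is eventually periodic: after a pre-period of length 3 it cycles with period 48.
For n ≥ 3, x(n) depends only on (n - 3) mod 48. (637 - 3) mod 48 = 10, so x(637) = x(13) = 4.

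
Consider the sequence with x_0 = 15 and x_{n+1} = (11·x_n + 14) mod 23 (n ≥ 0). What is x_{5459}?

Listing terms: x_0 = 15, x_1 = 18, x_2 = 5, x_3 = 0, x_4 = 14, x_5 = 7, x_6 = 22, x_7 = 3, x_8 = 1, x_9 = 2, x_{10} = 13, x_{11} = 19, x_{12} = 16, x_{13} = 6, x_{14} = 11, x_{15} = 20, x_{16} = 4, x_{17} = 12, x_{18} = 8, x_{19} = 10, x_{20} = 9, x_{21} = 21, x_{22} = 15.
The sequence repeats with period 22.
So x_{5459} = x_{0 + ((5459-0) mod 22)} = x_3 = 0.

0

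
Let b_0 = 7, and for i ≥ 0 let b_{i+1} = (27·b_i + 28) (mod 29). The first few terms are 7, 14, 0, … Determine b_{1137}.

We have b_0 = 7, b_1 = 14, b_2 = 0, b_3 = 28, b_4 = 1, b_5 = 26, b_6 = 5, b_7 = 18, b_8 = 21, b_9 = 15, b_{10} = 27, b_{11} = 3, b_{12} = 22, b_{13} = 13, b_{14} = 2, b_{15} = 24, b_{16} = 9, b_{17} = 10, b_{18} = 8, b_{19} = 12, b_{20} = 4, b_{21} = 20, b_{22} = 17, b_{23} = 23, b_{24} = 11, b_{25} = 6, b_{26} = 16, b_{27} = 25, b_{28} = 7.
The sequence repeats with period 28.
So b_{1137} = b_{0 + ((1137-0) mod 28)} = b_{17} = 10.

10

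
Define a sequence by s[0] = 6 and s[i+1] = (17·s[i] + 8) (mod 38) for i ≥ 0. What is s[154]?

34

s[0] = 6; s[1] = 34; s[2] = 16; s[3] = 14; s[4] = 18; s[5] = 10; s[6] = 26; s[7] = 32; s[8] = 20; s[9] = 6.
Since s[9] = s[0] = 6, the sequence is periodic with period 9.
(154 - 0) mod 9 = 1, so s[154] = s[1] = 34.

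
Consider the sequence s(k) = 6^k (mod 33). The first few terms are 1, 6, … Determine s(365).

s(0) = 1, s(1) = 6, s(2) = 3, s(3) = 18, s(4) = 9, s(5) = 21, s(6) = 27, s(7) = 30, s(8) = 15, s(9) = 24, s(10) = 12, s(11) = 6.
Since s(11) = s(1) = 6, the sequence is eventually periodic: after a pre-period of length 1 it cycles with period 10.
For k ≥ 1, s(k) depends only on (k - 1) mod 10. (365 - 1) mod 10 = 4, so s(365) = s(5) = 21.

21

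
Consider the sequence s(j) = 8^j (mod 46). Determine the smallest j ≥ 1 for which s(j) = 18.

Listing terms: s(0) = 1,  s(1) = 8,  s(2) = 18,  s(3) = 6,  s(4) = 2,  s(5) = 16,  s(6) = 36,  s(7) = 12,  s(8) = 4,  s(9) = 32,  s(10) = 26,  s(11) = 24,  s(12) = 8.
Since s(12) = s(1) = 8, the sequence is eventually periodic: after a pre-period of length 1 it cycles with period 11.
The value 18 first appears (with j ≥ 1) at s(2).

2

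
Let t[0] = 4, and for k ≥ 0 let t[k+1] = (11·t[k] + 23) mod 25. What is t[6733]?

Computing terms: t[0] = 4,  t[1] = 17,  t[2] = 10,  t[3] = 8,  t[4] = 11,  t[5] = 19,  t[6] = 7,  t[7] = 0,  t[8] = 23,  t[9] = 1,  t[10] = 9,  t[11] = 22,  t[12] = 15,  t[13] = 13,  t[14] = 16,  t[15] = 24,  t[16] = 12,  t[17] = 5,  t[18] = 3,  t[19] = 6,  t[20] = 14,  t[21] = 2,  t[22] = 20,  t[23] = 18,  t[24] = 21,  t[25] = 4.
Since t[25] = t[0] = 4, the sequence is periodic with period 25.
So t[6733] = t[0 + ((6733-0) mod 25)] = t[8] = 23.

23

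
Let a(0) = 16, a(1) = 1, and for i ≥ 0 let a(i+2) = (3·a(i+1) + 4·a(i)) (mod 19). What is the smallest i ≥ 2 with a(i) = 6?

9

We have a(0) = 16,  a(1) = 1,  a(2) = 10,  a(3) = 15,  a(4) = 9,  a(5) = 11,  a(6) = 12,  a(7) = 4,  a(8) = 3,  a(9) = 6,  a(10) = 11,  a(11) = 0,  a(12) = 6,  a(13) = 18,  a(14) = 2,  a(15) = 2,  a(16) = 14,  a(17) = 12,  a(18) = 16,  a(19) = 1.
The sequence repeats with period 18.
The value 6 first appears (with i ≥ 2) at a(9).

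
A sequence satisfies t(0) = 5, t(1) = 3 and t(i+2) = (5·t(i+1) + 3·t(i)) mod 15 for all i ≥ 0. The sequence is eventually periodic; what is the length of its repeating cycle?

Listing terms: t(0) = 5, t(1) = 3, t(2) = 0, t(3) = 9, t(4) = 0, t(5) = 12, t(6) = 0, t(7) = 6, t(8) = 0, t(9) = 3, t(10) = 0.
Since (t(9), t(10)) = (t(1), t(2)) = (3, 0) (two consecutive terms determine the rest), the sequence is eventually periodic: after a pre-period of length 1 it cycles with period 8.

8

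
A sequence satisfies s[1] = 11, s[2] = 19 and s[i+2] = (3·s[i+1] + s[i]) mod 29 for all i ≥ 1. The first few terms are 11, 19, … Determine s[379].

Computing terms: s[1] = 11, s[2] = 19, s[3] = 10, s[4] = 20, s[5] = 12, s[6] = 27, s[7] = 6, s[8] = 16, s[9] = 25, s[10] = 4, s[11] = 8, s[12] = 28, s[13] = 5, s[14] = 14, s[15] = 18, s[16] = 10, s[17] = 19, s[18] = 9, s[19] = 17, s[20] = 2, s[21] = 23, s[22] = 13, s[23] = 4, s[24] = 25, s[25] = 21, s[26] = 1, s[27] = 24, s[28] = 15, s[29] = 11, s[30] = 19.
Since (s[29], s[30]) = (s[1], s[2]) = (11, 19) (two consecutive terms determine the rest), the sequence is periodic with period 28.
(379 - 1) mod 28 = 14, so s[379] = s[15] = 18.

18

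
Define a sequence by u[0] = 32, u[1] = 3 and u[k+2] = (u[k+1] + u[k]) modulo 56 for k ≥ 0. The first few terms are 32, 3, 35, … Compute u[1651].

We have u[0] = 32,  u[1] = 3,  u[2] = 35,  u[3] = 38,  u[4] = 17,  u[5] = 55,  u[6] = 16,  u[7] = 15,  u[8] = 31,  u[9] = 46,  u[10] = 21,  u[11] = 11,  u[12] = 32,  u[13] = 43,  u[14] = 19,  u[15] = 6,  u[16] = 25,  u[17] = 31,  u[18] = 0,  u[19] = 31,  u[20] = 31,  u[21] = 6,  u[22] = 37,  u[23] = 43,  u[24] = 24,  u[25] = 11,  u[26] = 35,  u[27] = 46,  u[28] = 25,  u[29] = 15,  u[30] = 40,  u[31] = 55,  u[32] = 39,  u[33] = 38,  u[34] = 21,  u[35] = 3,  u[36] = 24,  u[37] = 27,  u[38] = 51,  u[39] = 22,  u[40] = 17,  u[41] = 39,  u[42] = 0,  u[43] = 39,  u[44] = 39,  u[45] = 22,  u[46] = 5,  u[47] = 27,  u[48] = 32,  u[49] = 3.
The sequence repeats with period 48.
(1651 - 0) mod 48 = 19, so u[1651] = u[19] = 31.

31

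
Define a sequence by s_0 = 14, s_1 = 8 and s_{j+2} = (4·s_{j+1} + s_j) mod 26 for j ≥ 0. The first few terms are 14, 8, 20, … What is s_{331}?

4

Listing terms: s_0 = 14, s_1 = 8, s_2 = 20, s_3 = 10, s_4 = 8, s_5 = 16, s_6 = 20, s_7 = 18, s_8 = 14, s_9 = 22, s_{10} = 24, s_{11} = 14, s_{12} = 2, s_{13} = 22, s_{14} = 12, s_{15} = 18, s_{16} = 6, s_{17} = 16, s_{18} = 18, s_{19} = 10, s_{20} = 6, s_{21} = 8, s_{22} = 12, s_{23} = 4, s_{24} = 2, s_{25} = 12, s_{26} = 24, s_{27} = 4, s_{28} = 14, s_{29} = 8.
Since (s_{28}, s_{29}) = (s_0, s_1) = (14, 8) (two consecutive terms determine the rest), the sequence is periodic with period 28.
So s_{331} = s_{0 + ((331-0) mod 28)} = s_{23} = 4.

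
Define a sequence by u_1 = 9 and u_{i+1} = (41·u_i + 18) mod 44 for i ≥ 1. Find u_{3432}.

35

Listing terms: u_1 = 9; u_2 = 35; u_3 = 1; u_4 = 15; u_5 = 17; u_6 = 11; u_7 = 29; u_8 = 19; u_9 = 5; u_{10} = 3; u_{11} = 9.
Since u_{11} = u_1 = 9, the sequence is periodic with period 10.
So u_{3432} = u_{1 + ((3432-1) mod 10)} = u_2 = 35.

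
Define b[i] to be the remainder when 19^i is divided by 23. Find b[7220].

3

Listing terms: b[1] = 19; b[2] = 16; b[3] = 5; b[4] = 3; b[5] = 11; b[6] = 2; b[7] = 15; b[8] = 9; b[9] = 10; b[10] = 6; b[11] = 22; b[12] = 4; b[13] = 7; b[14] = 18; b[15] = 20; b[16] = 12; b[17] = 21; b[18] = 8; b[19] = 14; b[20] = 13; b[21] = 17; b[22] = 1; b[23] = 19.
Since b[23] = b[1] = 19, the sequence is periodic with period 22.
(7220 - 1) mod 22 = 3, so b[7220] = b[4] = 3.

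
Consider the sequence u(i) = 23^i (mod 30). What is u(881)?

23

We have u(1) = 23,  u(2) = 19,  u(3) = 17,  u(4) = 1,  u(5) = 23.
Since u(5) = u(1) = 23, the sequence is periodic with period 4.
So u(881) = u(1 + ((881-1) mod 4)) = u(1) = 23.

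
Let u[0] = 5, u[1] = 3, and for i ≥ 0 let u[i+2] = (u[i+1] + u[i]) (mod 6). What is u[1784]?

u[0] = 5, u[1] = 3, u[2] = 2, u[3] = 5, u[4] = 1, u[5] = 0, u[6] = 1, u[7] = 1, u[8] = 2, u[9] = 3, u[10] = 5, u[11] = 2, u[12] = 1, u[13] = 3, u[14] = 4, u[15] = 1, u[16] = 5, u[17] = 0, u[18] = 5, u[19] = 5, u[20] = 4, u[21] = 3, u[22] = 1, u[23] = 4, u[24] = 5, u[25] = 3.
Since (u[24], u[25]) = (u[0], u[1]) = (5, 3) (two consecutive terms determine the rest), the sequence is periodic with period 24.
So u[1784] = u[0 + ((1784-0) mod 24)] = u[8] = 2.

2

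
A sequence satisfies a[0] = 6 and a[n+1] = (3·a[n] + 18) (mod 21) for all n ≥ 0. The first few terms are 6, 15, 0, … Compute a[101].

We have a[0] = 6; a[1] = 15; a[2] = 0; a[3] = 18; a[4] = 9; a[5] = 3; a[6] = 6.
The sequence repeats with period 6.
So a[101] = a[0 + ((101-0) mod 6)] = a[5] = 3.

3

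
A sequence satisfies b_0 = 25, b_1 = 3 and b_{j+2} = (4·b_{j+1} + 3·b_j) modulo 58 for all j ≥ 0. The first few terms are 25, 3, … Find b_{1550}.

Computing terms: b_0 = 25; b_1 = 3; b_2 = 29; b_3 = 9; b_4 = 7; b_5 = 55; b_6 = 9; b_7 = 27; b_8 = 19; b_9 = 41; b_{10} = 47; b_{11} = 21; b_{12} = 51; b_{13} = 35; b_{14} = 3; b_{15} = 1; b_{16} = 13; b_{17} = 55; b_{18} = 27; b_{19} = 41; b_{20} = 13; b_{21} = 1; b_{22} = 43; b_{23} = 1; b_{24} = 17; b_{25} = 13; b_{26} = 45; b_{27} = 45; b_{28} = 25; b_{29} = 3.
The sequence repeats with period 28.
So b_{1550} = b_{0 + ((1550-0) mod 28)} = b_{10} = 47.

47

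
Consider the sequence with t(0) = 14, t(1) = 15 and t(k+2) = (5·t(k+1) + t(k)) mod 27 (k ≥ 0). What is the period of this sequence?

8

t(0) = 14; t(1) = 15; t(2) = 8; t(3) = 1; t(4) = 13; t(5) = 12; t(6) = 19; t(7) = 26; t(8) = 14; t(9) = 15.
The sequence repeats with period 8.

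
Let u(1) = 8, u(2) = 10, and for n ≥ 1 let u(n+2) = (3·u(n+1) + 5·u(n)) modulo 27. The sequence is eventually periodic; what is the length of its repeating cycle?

36

u(1) = 8,  u(2) = 10,  u(3) = 16,  u(4) = 17,  u(5) = 23,  u(6) = 19,  u(7) = 10,  u(8) = 17,  u(9) = 20,  u(10) = 10,  u(11) = 22,  u(12) = 8,  u(13) = 26,  u(14) = 10,  u(15) = 25,  u(16) = 17,  u(17) = 14,  u(18) = 19,  u(19) = 19,  u(20) = 17,  u(21) = 11,  u(22) = 10,  u(23) = 4,  u(24) = 8,  u(25) = 17,  u(26) = 10,  u(27) = 7,  u(28) = 17,  u(29) = 5,  u(30) = 19,  u(31) = 1,  u(32) = 17,  u(33) = 2,  u(34) = 10,  u(35) = 13,  u(36) = 8,  u(37) = 8,  u(38) = 10.
The sequence repeats with period 36.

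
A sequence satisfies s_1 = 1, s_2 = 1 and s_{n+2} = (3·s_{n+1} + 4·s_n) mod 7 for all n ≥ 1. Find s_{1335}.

0

Listing terms: s_1 = 1, s_2 = 1, s_3 = 0, s_4 = 4, s_5 = 5, s_6 = 3, s_7 = 1, s_8 = 1.
Since (s_7, s_8) = (s_1, s_2) = (1, 1) (two consecutive terms determine the rest), the sequence is periodic with period 6.
(1335 - 1) mod 6 = 2, so s_{1335} = s_3 = 0.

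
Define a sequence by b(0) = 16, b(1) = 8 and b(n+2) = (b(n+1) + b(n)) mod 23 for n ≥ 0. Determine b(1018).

Listing terms: b(0) = 16, b(1) = 8, b(2) = 1, b(3) = 9, b(4) = 10, b(5) = 19, b(6) = 6, b(7) = 2, b(8) = 8, b(9) = 10, b(10) = 18, b(11) = 5, b(12) = 0, b(13) = 5, b(14) = 5, b(15) = 10, b(16) = 15, b(17) = 2, b(18) = 17, b(19) = 19, b(20) = 13, b(21) = 9, b(22) = 22, b(23) = 8, b(24) = 7, b(25) = 15, b(26) = 22, b(27) = 14, b(28) = 13, b(29) = 4, b(30) = 17, b(31) = 21, b(32) = 15, b(33) = 13, b(34) = 5, b(35) = 18, b(36) = 0, b(37) = 18, b(38) = 18, b(39) = 13, b(40) = 8, b(41) = 21, b(42) = 6, b(43) = 4, b(44) = 10, b(45) = 14, b(46) = 1, b(47) = 15, b(48) = 16, b(49) = 8.
Since (b(48), b(49)) = (b(0), b(1)) = (16, 8) (two consecutive terms determine the rest), the sequence is periodic with period 48.
So b(1018) = b(0 + ((1018-0) mod 48)) = b(10) = 18.

18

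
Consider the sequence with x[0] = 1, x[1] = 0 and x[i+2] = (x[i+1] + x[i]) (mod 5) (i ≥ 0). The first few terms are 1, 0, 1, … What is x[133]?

We have x[0] = 1; x[1] = 0; x[2] = 1; x[3] = 1; x[4] = 2; x[5] = 3; x[6] = 0; x[7] = 3; x[8] = 3; x[9] = 1; x[10] = 4; x[11] = 0; x[12] = 4; x[13] = 4; x[14] = 3; x[15] = 2; x[16] = 0; x[17] = 2; x[18] = 2; x[19] = 4; x[20] = 1; x[21] = 0.
Since (x[20], x[21]) = (x[0], x[1]) = (1, 0) (two consecutive terms determine the rest), the sequence is periodic with period 20.
(133 - 0) mod 20 = 13, so x[133] = x[13] = 4.

4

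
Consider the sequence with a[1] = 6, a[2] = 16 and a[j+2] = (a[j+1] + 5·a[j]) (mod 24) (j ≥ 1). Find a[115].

6

Listing terms: a[1] = 6, a[2] = 16, a[3] = 22, a[4] = 6, a[5] = 20, a[6] = 2, a[7] = 6, a[8] = 16.
The sequence repeats with period 6.
(115 - 1) mod 6 = 0, so a[115] = a[1] = 6.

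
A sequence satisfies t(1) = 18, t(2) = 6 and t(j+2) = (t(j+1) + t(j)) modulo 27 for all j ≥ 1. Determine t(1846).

Listing terms: t(1) = 18; t(2) = 6; t(3) = 24; t(4) = 3; t(5) = 0; t(6) = 3; t(7) = 3; t(8) = 6; t(9) = 9; t(10) = 15; t(11) = 24; t(12) = 12; t(13) = 9; t(14) = 21; t(15) = 3; t(16) = 24; t(17) = 0; t(18) = 24; t(19) = 24; t(20) = 21; t(21) = 18; t(22) = 12; t(23) = 3; t(24) = 15; t(25) = 18; t(26) = 6.
The sequence repeats with period 24.
So t(1846) = t(1 + ((1846-1) mod 24)) = t(22) = 12.

12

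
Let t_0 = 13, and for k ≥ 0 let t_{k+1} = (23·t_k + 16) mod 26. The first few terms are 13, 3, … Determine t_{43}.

Listing terms: t_0 = 13; t_1 = 3; t_2 = 7; t_3 = 21; t_4 = 5; t_5 = 1; t_6 = 13.
The sequence repeats with period 6.
So t_{43} = t_{0 + ((43-0) mod 6)} = t_1 = 3.

3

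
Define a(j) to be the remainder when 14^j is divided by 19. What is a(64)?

5

a(0) = 1; a(1) = 14; a(2) = 6; a(3) = 8; a(4) = 17; a(5) = 10; a(6) = 7; a(7) = 3; a(8) = 4; a(9) = 18; a(10) = 5; a(11) = 13; a(12) = 11; a(13) = 2; a(14) = 9; a(15) = 12; a(16) = 16; a(17) = 15; a(18) = 1.
Since a(18) = a(0) = 1, the sequence is periodic with period 18.
So a(64) = a(0 + ((64-0) mod 18)) = a(10) = 5.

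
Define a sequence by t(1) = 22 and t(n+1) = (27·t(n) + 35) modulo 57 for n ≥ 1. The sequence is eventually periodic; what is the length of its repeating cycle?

Computing terms: t(1) = 22,  t(2) = 2,  t(3) = 32,  t(4) = 44,  t(5) = 26,  t(6) = 53,  t(7) = 41,  t(8) = 2.
Since t(8) = t(2) = 2, the sequence is eventually periodic: after a pre-period of length 1 it cycles with period 6.

6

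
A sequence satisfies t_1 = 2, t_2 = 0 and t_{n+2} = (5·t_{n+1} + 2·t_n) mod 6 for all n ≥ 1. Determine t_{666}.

4

Computing terms: t_1 = 2, t_2 = 0, t_3 = 4, t_4 = 2, t_5 = 0.
The sequence repeats with period 3.
(666 - 1) mod 3 = 2, so t_{666} = t_3 = 4.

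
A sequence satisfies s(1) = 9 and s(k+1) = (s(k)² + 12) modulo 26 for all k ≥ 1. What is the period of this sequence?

s(1) = 9; s(2) = 15; s(3) = 3; s(4) = 21; s(5) = 11; s(6) = 3.
Since s(6) = s(3) = 3, the sequence is eventually periodic: after a pre-period of length 2 it cycles with period 3.

3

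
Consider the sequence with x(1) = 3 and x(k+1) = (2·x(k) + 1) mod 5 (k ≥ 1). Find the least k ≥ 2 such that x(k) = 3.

5

Computing terms: x(1) = 3,  x(2) = 2,  x(3) = 0,  x(4) = 1,  x(5) = 3.
The sequence repeats with period 4.
The value 3 next appears (with k ≥ 2) at x(5).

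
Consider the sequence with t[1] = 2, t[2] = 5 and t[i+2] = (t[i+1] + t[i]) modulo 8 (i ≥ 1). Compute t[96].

3

Listing terms: t[1] = 2, t[2] = 5, t[3] = 7, t[4] = 4, t[5] = 3, t[6] = 7, t[7] = 2, t[8] = 1, t[9] = 3, t[10] = 4, t[11] = 7, t[12] = 3, t[13] = 2, t[14] = 5.
The sequence repeats with period 12.
So t[96] = t[1 + ((96-1) mod 12)] = t[12] = 3.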